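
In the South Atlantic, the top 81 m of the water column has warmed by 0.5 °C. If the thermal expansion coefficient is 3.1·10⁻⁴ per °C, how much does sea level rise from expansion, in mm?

about 12.6 mm

Δh = αΔT·H = 3.1×10⁻⁴ × 0.5 × 81 = 0.012555 m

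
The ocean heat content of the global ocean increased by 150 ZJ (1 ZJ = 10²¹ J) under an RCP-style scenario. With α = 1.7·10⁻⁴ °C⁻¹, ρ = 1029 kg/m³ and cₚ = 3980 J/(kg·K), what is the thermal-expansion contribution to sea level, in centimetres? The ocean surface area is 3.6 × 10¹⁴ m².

Per unit area: Q = 150×10²¹ / (3.6×10¹⁴) ≈ 4.167×10⁸ J/m²
Δh = αQ/(ρcₚ) = 1.7×10⁻⁴ × 4.167×10⁸ / (1029 × 3980) ≈ 0.017297 m

1.73 cm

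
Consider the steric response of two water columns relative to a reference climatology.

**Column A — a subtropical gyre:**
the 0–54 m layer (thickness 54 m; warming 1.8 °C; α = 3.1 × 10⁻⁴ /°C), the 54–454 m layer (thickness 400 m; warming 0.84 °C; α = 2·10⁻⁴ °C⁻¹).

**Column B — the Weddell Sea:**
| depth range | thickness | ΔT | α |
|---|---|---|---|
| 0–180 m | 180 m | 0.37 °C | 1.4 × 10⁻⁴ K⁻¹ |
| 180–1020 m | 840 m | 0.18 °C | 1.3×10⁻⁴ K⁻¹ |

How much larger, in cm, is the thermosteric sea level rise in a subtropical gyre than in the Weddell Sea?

A Layer 1: 1.8 × 54 × 3.1×10⁻⁴ = 0.030132 m
A Layer 2: 0.84 × 400 × 2×10⁻⁴ = 0.06720 m
A total: 0.097332 m
B 0–180 m: 1.4×10⁻⁴ × 180 × 0.37 = 0.009324 m
B 0.18 × 1.3×10⁻⁴ × 840 = 0.019656 m
B total: 0.02898 m
Difference: 0.097332 − 0.02898 = 0.068352 m

Δh_A − Δh_B ≈ 6.8 cm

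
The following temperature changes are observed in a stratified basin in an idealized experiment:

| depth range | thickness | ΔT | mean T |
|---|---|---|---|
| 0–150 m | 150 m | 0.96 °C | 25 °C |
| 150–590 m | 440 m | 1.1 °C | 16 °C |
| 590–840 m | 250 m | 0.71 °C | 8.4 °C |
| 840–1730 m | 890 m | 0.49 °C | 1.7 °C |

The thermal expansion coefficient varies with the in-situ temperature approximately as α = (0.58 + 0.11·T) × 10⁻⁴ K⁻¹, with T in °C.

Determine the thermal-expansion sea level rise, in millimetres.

Layer 1: α = (0.58 + 0.11×25)×10⁻⁴ = 3.33×10⁻⁴ K⁻¹
Layer 2: α = (0.58 + 0.11×16)×10⁻⁴ = 2.34×10⁻⁴ K⁻¹
Layer 3: α = (0.58 + 0.11×8.4)×10⁻⁴ = 1.504×10⁻⁴ K⁻¹
Layer 4: α = (0.58 + 0.11×1.7)×10⁻⁴ = 0.767×10⁻⁴ K⁻¹
0–150 m: 0.96 × 3.33×10⁻⁴ × 150 = 0.047952 m
2.34×10⁻⁴ × 1.1 × 440 = 0.113256 m
Layer 3: 0.71 × 250 × 1.504×10⁻⁴ = 0.026696 m
Layer 4: 0.767×10⁻⁴ × 890 × 0.49 = 0.03344887 m
Δh = 0.047952 + 0.113256 + 0.026696 + 0.03344887 = 0.22135287 m

Δh ≈ 221 mm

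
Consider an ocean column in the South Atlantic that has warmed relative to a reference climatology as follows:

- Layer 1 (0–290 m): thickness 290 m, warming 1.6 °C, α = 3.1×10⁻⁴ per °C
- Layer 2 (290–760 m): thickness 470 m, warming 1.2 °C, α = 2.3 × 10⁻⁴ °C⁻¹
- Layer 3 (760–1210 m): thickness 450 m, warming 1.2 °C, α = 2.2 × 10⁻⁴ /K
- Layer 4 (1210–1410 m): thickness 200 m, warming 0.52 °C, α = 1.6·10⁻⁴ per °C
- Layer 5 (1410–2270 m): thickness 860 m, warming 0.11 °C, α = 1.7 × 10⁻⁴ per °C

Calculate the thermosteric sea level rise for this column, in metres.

0–290 m: 290 × 3.1×10⁻⁴ × 1.6 = 0.14384 m
290–760 m: 2.3×10⁻⁴ × 470 × 1.2 = 0.12972 m
1.2 × 2.2×10⁻⁴ × 450 = 0.11880 m
0.52 × 1.6×10⁻⁴ × 200 = 0.01664 m
1410–2270 m: 860 × 0.11 × 1.7×10⁻⁴ = 0.016082 m
Δh = 0.14384 + 0.12972 + 0.11880 + 0.01664 + 0.016082 = 0.425082 m

Δh = 0.425 m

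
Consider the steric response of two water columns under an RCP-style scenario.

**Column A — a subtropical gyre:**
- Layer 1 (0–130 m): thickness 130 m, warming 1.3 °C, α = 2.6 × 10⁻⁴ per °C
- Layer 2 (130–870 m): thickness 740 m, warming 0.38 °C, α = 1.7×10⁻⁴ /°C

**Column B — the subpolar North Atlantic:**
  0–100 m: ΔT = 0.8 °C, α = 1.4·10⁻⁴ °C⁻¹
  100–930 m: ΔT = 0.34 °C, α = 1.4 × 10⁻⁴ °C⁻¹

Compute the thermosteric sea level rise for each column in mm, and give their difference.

Δh_A ≈ 92 mm, Δh_B ≈ 51 mm; difference ≈ 41 mm

A Layer 1: 1.3 × 2.6×10⁻⁴ × 130 = 0.04394 m
A Layer 2: 0.38 × 1.7×10⁻⁴ × 740 = 0.047804 m
A total: 0.091744 m
B 0–100 m: 100 × 0.8 × 1.4×10⁻⁴ = 0.01120 m
B 100–930 m: 1.4×10⁻⁴ × 830 × 0.34 = 0.039508 m
B total: 0.050708 m
Difference: 0.091744 − 0.050708 = 0.041036 m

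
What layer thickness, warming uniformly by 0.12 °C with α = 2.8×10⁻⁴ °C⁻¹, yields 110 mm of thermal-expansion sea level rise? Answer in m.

3300 m

H = Δh/(αΔT) = 0.11 / (2.8×10⁻⁴ × 0.12) ≈ 3274 m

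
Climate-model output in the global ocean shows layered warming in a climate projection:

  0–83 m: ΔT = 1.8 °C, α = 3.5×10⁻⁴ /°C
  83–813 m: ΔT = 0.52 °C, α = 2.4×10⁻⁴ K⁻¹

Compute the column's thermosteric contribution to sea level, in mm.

Layer 1: 83 × 3.5×10⁻⁴ × 1.8 = 0.05229 m
0.52 × 2.4×10⁻⁴ × 730 = 0.091104 m
Δh = 0.05229 + 0.091104 = 0.143394 m

Δh = 140 mm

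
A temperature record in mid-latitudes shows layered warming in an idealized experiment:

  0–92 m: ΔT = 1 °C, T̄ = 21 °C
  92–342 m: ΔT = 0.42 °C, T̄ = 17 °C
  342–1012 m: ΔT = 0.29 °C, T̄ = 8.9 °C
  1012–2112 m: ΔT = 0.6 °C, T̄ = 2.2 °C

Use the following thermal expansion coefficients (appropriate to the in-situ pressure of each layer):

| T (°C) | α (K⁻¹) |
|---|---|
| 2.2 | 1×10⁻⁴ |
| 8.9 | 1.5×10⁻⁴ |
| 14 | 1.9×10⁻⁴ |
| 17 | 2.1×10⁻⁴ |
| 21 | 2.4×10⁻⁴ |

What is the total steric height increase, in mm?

Layer 1 at 21 °C → α = 2.4×10⁻⁴ K⁻¹
Layer 2 at 17 °C → α = 2.1×10⁻⁴ K⁻¹
Layer 3 at 8.9 °C → α = 1.5×10⁻⁴ K⁻¹
Layer 4 at 2.2 °C → α = 1×10⁻⁴ K⁻¹
0–92 m: 92 × 2.4×10⁻⁴ × 1 = 0.02208 m
250 × 2.1×10⁻⁴ × 0.42 = 0.02205 m
342–1012 m: 670 × 1.5×10⁻⁴ × 0.29 = 0.029145 m
0.6 × 1×10⁻⁴ × 1100 = 0.06600 m
Δh = 0.02208 + 0.02205 + 0.029145 + 0.06600 = 0.139275 m ≈ 139 mm

Δh = 139 mm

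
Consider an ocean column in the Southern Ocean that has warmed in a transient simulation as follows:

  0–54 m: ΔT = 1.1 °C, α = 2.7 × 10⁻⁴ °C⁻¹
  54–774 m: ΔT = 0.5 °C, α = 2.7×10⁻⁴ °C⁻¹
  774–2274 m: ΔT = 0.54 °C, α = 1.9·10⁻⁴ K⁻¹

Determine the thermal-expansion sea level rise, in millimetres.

about 267 mm

Layer 1: 1.1 × 2.7×10⁻⁴ × 54 = 0.016038 m
Layer 2: 0.5 × 2.7×10⁻⁴ × 720 = 0.09720 m
0.54 × 1500 × 1.9×10⁻⁴ = 0.15390 m
Δh = 0.016038 + 0.09720 + 0.15390 = 0.267138 m ≈ 267 mm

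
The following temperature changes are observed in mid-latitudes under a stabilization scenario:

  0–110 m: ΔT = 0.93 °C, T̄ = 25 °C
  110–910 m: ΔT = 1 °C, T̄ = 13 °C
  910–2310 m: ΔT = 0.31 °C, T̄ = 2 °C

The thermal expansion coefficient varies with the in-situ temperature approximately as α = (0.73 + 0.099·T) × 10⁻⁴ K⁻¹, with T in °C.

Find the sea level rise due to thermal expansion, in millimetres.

Δh ≈ 234 mm

Layer 1: α = (0.73 + 0.099×25)×10⁻⁴ = 3.205×10⁻⁴ K⁻¹
Layer 2: α = (0.73 + 0.099×13)×10⁻⁴ = 2.017×10⁻⁴ K⁻¹
Layer 3: α = (0.73 + 0.099×2)×10⁻⁴ = 0.928×10⁻⁴ K⁻¹
110 × 3.205×10⁻⁴ × 0.93 = 0.03278715 m
2.017×10⁻⁴ × 800 × 1 = 0.16136 m
910–2310 m: 0.928×10⁻⁴ × 1400 × 0.31 = 0.0402752 m
Δh = 0.03278715 + 0.16136 + 0.0402752 = 0.23442235 m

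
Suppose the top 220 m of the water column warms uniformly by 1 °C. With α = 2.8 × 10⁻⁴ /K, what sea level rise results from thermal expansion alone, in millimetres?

Δh ≈ 61.6 mm

Δh = αΔT·H = 2.8×10⁻⁴ × 1 × 220 = 0.06160 m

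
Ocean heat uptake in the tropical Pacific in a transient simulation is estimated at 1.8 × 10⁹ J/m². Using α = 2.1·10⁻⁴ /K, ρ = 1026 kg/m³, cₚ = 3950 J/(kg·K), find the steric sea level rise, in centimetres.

Δh ≈ 9.33 cm

Δh = αQ/(ρcₚ) = 2.1×10⁻⁴ × 1.8×10⁹ / (1026 × 3950) ≈ 0.093271 m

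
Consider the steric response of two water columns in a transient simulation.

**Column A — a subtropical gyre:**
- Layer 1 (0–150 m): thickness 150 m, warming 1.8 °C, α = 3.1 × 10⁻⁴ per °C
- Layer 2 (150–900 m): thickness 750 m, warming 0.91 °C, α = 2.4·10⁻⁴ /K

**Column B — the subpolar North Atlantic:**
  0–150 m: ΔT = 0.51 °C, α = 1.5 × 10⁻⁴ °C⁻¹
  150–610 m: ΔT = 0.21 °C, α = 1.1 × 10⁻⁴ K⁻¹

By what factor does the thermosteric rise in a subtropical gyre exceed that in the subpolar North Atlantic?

11

A 3.1×10⁻⁴ × 150 × 1.8 = 0.08370 m
A 150–900 m: 750 × 0.91 × 2.4×10⁻⁴ = 0.16380 m
A total: 0.24750 m
B 0–150 m: 1.5×10⁻⁴ × 150 × 0.51 = 0.011475 m
B Layer 2: 1.1×10⁻⁴ × 460 × 0.21 = 0.010626 m
B total: 0.022101 m
Ratio: 0.24750 / 0.022101 ≈ 11.20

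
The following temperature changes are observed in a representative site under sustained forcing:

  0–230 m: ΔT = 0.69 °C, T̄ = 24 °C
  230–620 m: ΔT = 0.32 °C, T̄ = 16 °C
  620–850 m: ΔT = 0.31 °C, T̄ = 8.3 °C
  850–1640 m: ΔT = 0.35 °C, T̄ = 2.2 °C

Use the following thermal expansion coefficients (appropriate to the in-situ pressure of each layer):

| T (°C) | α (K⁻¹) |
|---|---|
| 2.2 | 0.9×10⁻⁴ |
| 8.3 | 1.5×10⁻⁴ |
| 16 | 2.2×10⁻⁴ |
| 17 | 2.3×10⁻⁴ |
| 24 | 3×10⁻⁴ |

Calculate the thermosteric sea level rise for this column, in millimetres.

Layer 1 at 24 °C → α = 3×10⁻⁴ K⁻¹
Layer 2 at 16 °C → α = 2.2×10⁻⁴ K⁻¹
Layer 3 at 8.3 °C → α = 1.5×10⁻⁴ K⁻¹
Layer 4 at 2.2 °C → α = 0.9×10⁻⁴ K⁻¹
Layer 1: 3×10⁻⁴ × 230 × 0.69 = 0.04761 m
Layer 2: 2.2×10⁻⁴ × 0.32 × 390 = 0.027456 m
Layer 3: 230 × 1.5×10⁻⁴ × 0.31 = 0.010695 m
0.35 × 790 × 0.9×10⁻⁴ = 0.024885 m
Δh = 0.04761 + 0.027456 + 0.010695 + 0.024885 = 0.110646 m ≈ 111 mm

Δh = 111 mm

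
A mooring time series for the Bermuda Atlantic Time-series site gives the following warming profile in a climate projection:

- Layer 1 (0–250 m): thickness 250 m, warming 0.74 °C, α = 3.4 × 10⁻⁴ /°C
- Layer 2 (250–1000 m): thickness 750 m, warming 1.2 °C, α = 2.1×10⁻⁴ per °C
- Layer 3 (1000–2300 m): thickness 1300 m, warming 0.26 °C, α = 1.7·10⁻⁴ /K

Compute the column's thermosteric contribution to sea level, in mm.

Δh = 310 mm

0–250 m: 0.74 × 3.4×10⁻⁴ × 250 = 0.06290 m
250–1000 m: 2.1×10⁻⁴ × 750 × 1.2 = 0.18900 m
1000–2300 m: 1300 × 1.7×10⁻⁴ × 0.26 = 0.05746 m
Δh = 0.06290 + 0.18900 + 0.05746 = 0.30936 m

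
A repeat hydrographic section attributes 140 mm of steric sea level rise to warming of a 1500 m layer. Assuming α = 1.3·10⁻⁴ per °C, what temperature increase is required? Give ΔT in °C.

ΔT ≈ 0.72 °C

ΔT = Δh/(αH) = 0.14 / (1.3×10⁻⁴ × 1500) ≈ 0.7179 °C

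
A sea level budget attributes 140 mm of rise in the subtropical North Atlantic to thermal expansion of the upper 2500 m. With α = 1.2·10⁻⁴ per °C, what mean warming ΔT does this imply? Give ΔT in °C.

0.467 °C

ΔT = Δh/(αH) = 0.14 / (1.2×10⁻⁴ × 2500) ≈ 0.4667 °C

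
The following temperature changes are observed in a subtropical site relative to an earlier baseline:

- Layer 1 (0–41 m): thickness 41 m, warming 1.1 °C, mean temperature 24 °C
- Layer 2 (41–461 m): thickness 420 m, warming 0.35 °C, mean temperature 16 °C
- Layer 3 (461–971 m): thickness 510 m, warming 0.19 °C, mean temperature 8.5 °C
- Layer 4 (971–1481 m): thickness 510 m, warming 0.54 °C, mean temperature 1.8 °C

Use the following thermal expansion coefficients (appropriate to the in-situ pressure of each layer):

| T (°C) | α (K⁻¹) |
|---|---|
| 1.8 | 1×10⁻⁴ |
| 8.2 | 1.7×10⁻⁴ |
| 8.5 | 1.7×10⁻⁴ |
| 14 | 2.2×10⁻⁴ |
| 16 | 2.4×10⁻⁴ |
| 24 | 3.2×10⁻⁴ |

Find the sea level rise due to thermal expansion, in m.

Δh = 0.0937 m

Layer 1 at 24 °C → α = 3.2×10⁻⁴ K⁻¹
Layer 2 at 16 °C → α = 2.4×10⁻⁴ K⁻¹
Layer 3 at 8.5 °C → α = 1.7×10⁻⁴ K⁻¹
Layer 4 at 1.8 °C → α = 1×10⁻⁴ K⁻¹
Layer 1: 41 × 3.2×10⁻⁴ × 1.1 = 0.014432 m
Layer 2: 0.35 × 2.4×10⁻⁴ × 420 = 0.03528 m
461–971 m: 1.7×10⁻⁴ × 510 × 0.19 = 0.016473 m
Layer 4: 1×10⁻⁴ × 510 × 0.54 = 0.02754 m
Δh = 0.014432 + 0.03528 + 0.016473 + 0.02754 = 0.093725 m ≈ 0.0937 m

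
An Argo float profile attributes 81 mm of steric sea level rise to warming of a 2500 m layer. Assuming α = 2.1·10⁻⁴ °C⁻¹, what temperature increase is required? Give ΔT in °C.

0.15 °C

ΔT = Δh/(αH) = 0.081 / (2.1×10⁻⁴ × 2500) ≈ 0.1543 °C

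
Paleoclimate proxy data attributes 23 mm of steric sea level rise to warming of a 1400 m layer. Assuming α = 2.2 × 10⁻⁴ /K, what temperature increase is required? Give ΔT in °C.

ΔT ≈ 0.075 °C

ΔT = Δh/(αH) = 0.023 / (2.2×10⁻⁴ × 1400) ≈ 0.07468 °C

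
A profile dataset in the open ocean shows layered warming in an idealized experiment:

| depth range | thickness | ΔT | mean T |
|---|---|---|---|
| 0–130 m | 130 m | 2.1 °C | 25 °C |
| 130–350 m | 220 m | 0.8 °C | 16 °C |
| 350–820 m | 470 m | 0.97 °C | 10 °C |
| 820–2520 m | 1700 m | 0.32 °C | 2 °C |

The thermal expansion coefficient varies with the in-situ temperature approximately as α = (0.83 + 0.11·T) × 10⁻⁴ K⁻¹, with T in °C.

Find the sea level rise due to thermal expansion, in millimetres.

288 mm of thermosteric rise

Layer 1: α = (0.83 + 0.11×25)×10⁻⁴ = 3.58×10⁻⁴ K⁻¹
Layer 2: α = (0.83 + 0.11×16)×10⁻⁴ = 2.59×10⁻⁴ K⁻¹
Layer 3: α = (0.83 + 0.11×10)×10⁻⁴ = 1.93×10⁻⁴ K⁻¹
Layer 4: α = (0.83 + 0.11×2)×10⁻⁴ = 1.05×10⁻⁴ K⁻¹
Layer 1: 2.1 × 3.58×10⁻⁴ × 130 = 0.097734 m
0.8 × 2.59×10⁻⁴ × 220 = 0.045584 m
350–820 m: 1.93×10⁻⁴ × 470 × 0.97 = 0.0879887 m
Layer 4: 1700 × 0.32 × 1.05×10⁻⁴ = 0.05712 m
Δh = 0.097734 + 0.045584 + 0.0879887 + 0.05712 = 0.2884267 m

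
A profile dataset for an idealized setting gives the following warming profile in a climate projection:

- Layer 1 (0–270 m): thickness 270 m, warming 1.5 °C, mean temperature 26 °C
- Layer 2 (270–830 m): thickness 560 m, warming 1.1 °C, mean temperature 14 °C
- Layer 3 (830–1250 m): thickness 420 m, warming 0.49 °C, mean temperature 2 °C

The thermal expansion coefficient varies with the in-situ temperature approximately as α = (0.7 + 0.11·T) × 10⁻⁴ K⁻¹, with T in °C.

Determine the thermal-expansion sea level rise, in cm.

30.1 cm of thermosteric rise

Layer 1: α = (0.7 + 0.11×26)×10⁻⁴ = 3.56×10⁻⁴ K⁻¹
Layer 2: α = (0.7 + 0.11×14)×10⁻⁴ = 2.24×10⁻⁴ K⁻¹
Layer 3: α = (0.7 + 0.11×2)×10⁻⁴ = 0.92×10⁻⁴ K⁻¹
Layer 1: 1.5 × 3.56×10⁻⁴ × 270 = 0.14418 m
Layer 2: 1.1 × 560 × 2.24×10⁻⁴ = 0.137984 m
0.92×10⁻⁴ × 0.49 × 420 = 0.0189336 m
Δh = 0.14418 + 0.137984 + 0.0189336 = 0.3010976 m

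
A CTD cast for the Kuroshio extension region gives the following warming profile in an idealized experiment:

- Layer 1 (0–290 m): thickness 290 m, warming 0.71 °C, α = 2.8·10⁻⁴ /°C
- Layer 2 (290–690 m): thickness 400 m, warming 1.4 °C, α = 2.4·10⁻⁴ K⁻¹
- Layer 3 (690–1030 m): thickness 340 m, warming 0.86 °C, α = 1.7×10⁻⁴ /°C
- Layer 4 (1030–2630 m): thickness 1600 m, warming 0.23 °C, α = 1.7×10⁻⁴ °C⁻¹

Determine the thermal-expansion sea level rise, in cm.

290 × 2.8×10⁻⁴ × 0.71 = 0.057652 m
1.4 × 2.4×10⁻⁴ × 400 = 0.13440 m
Layer 3: 1.7×10⁻⁴ × 0.86 × 340 = 0.049708 m
Layer 4: 1600 × 0.23 × 1.7×10⁻⁴ = 0.06256 m
Δh = 0.057652 + 0.13440 + 0.049708 + 0.06256 = 0.30432 m

Δh = 30.4 cm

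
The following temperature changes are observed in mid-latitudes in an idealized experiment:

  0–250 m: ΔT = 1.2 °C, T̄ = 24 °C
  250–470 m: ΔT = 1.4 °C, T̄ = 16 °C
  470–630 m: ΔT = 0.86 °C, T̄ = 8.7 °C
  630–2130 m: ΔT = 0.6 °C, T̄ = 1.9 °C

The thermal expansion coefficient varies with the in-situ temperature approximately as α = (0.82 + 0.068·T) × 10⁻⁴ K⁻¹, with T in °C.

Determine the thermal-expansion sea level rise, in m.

about 0.237 m

Layer 1: α = (0.82 + 0.068×24)×10⁻⁴ = 2.452×10⁻⁴ K⁻¹
Layer 2: α = (0.82 + 0.068×16)×10⁻⁴ = 1.908×10⁻⁴ K⁻¹
Layer 3: α = (0.82 + 0.068×8.7)×10⁻⁴ = 1.4116×10⁻⁴ K⁻¹
Layer 4: α = (0.82 + 0.068×1.9)×10⁻⁴ = 0.9492×10⁻⁴ K⁻¹
0–250 m: 2.452×10⁻⁴ × 250 × 1.2 = 0.07356 m
250–470 m: 220 × 1.4 × 1.908×10⁻⁴ = 0.0587664 m
470–630 m: 160 × 0.86 × 1.4116×10⁻⁴ = 0.019423616 m
Layer 4: 1500 × 0.9492×10⁻⁴ × 0.6 = 0.085428 m
Δh = 0.07356 + 0.0587664 + 0.019423616 + 0.085428 = 0.237178016 m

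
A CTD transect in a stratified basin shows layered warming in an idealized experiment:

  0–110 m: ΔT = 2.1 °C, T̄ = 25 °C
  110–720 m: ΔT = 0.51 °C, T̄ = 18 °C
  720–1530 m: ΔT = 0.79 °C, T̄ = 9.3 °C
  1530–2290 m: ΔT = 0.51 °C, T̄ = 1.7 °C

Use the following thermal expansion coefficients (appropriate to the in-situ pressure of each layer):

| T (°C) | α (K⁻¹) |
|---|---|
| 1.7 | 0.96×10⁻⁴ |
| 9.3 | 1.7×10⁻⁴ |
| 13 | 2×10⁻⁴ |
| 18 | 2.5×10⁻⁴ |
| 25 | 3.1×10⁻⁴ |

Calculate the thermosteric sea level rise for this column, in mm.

295 mm of thermosteric rise

Layer 1 at 25 °C → α = 3.1×10⁻⁴ K⁻¹
Layer 2 at 18 °C → α = 2.5×10⁻⁴ K⁻¹
Layer 3 at 9.3 °C → α = 1.7×10⁻⁴ K⁻¹
Layer 4 at 1.7 °C → α = 0.96×10⁻⁴ K⁻¹
110 × 2.1 × 3.1×10⁻⁴ = 0.07161 m
610 × 0.51 × 2.5×10⁻⁴ = 0.077775 m
Layer 3: 1.7×10⁻⁴ × 0.79 × 810 = 0.108783 m
1530–2290 m: 760 × 0.51 × 0.96×10⁻⁴ = 0.0372096 m
Δh = 0.07161 + 0.077775 + 0.108783 + 0.0372096 = 0.2953776 m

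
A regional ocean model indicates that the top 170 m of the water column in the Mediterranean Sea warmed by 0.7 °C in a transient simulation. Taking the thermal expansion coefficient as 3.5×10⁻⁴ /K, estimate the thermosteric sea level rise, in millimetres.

about 41.7 mm

Δh = αΔT·H = 3.5×10⁻⁴ × 0.7 × 170 = 0.04165 m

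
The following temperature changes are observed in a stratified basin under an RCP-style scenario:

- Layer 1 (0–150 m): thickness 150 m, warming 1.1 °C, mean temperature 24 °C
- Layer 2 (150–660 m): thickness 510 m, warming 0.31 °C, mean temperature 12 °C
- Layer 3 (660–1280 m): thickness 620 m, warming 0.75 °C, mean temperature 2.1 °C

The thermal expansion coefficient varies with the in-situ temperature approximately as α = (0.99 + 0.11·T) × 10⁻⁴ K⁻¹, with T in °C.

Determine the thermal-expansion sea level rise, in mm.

150 mm

Layer 1: α = (0.99 + 0.11×24)×10⁻⁴ = 3.63×10⁻⁴ K⁻¹
Layer 2: α = (0.99 + 0.11×12)×10⁻⁴ = 2.31×10⁻⁴ K⁻¹
Layer 3: α = (0.99 + 0.11×2.1)×10⁻⁴ = 1.221×10⁻⁴ K⁻¹
Layer 1: 3.63×10⁻⁴ × 1.1 × 150 = 0.059895 m
150–660 m: 510 × 2.31×10⁻⁴ × 0.31 = 0.0365211 m
1.221×10⁻⁴ × 0.75 × 620 = 0.0567765 m
Δh = 0.059895 + 0.0365211 + 0.0567765 = 0.1531926 m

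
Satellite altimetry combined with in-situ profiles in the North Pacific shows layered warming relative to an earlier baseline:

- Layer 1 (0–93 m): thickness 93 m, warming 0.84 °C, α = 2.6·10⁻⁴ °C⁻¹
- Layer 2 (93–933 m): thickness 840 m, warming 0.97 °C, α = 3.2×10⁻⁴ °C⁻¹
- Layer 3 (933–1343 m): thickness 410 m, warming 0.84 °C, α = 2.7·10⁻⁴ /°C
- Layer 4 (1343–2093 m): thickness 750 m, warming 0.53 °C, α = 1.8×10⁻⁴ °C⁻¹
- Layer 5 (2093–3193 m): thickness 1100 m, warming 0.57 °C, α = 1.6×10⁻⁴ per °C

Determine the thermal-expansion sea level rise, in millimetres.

0–93 m: 93 × 0.84 × 2.6×10⁻⁴ = 0.0203112 m
Layer 2: 840 × 0.97 × 3.2×10⁻⁴ = 0.260736 m
933–1343 m: 2.7×10⁻⁴ × 410 × 0.84 = 0.092988 m
1343–2093 m: 0.53 × 1.8×10⁻⁴ × 750 = 0.07155 m
2093–3193 m: 0.57 × 1.6×10⁻⁴ × 1100 = 0.10032 m
Δh = 0.0203112 + 0.260736 + 0.092988 + 0.07155 + 0.10032 = 0.5459052 m

Δh = 546 mm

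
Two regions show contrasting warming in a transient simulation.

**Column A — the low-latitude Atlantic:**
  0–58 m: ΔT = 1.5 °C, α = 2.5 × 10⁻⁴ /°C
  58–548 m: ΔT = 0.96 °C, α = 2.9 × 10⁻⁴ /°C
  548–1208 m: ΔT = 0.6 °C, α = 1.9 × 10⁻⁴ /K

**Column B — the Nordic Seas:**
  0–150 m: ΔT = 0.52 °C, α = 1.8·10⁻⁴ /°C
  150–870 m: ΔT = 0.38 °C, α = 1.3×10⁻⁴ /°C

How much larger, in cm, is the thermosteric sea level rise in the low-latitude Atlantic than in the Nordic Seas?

A 58 × 1.5 × 2.5×10⁻⁴ = 0.02175 m
A 58–548 m: 2.9×10⁻⁴ × 490 × 0.96 = 0.136416 m
A 0.6 × 1.9×10⁻⁴ × 660 = 0.07524 m
A total: 0.233406 m
B 0.52 × 150 × 1.8×10⁻⁴ = 0.01404 m
B 150–870 m: 1.3×10⁻⁴ × 720 × 0.38 = 0.035568 m
B total: 0.049608 m
Difference: 0.233406 − 0.049608 = 0.183798 m

18 cm larger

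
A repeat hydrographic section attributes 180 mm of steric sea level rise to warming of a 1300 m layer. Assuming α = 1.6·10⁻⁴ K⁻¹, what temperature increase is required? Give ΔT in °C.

ΔT ≈ 0.865 °C

ΔT = Δh/(αH) = 0.18 / (1.6×10⁻⁴ × 1300) ≈ 0.8654 °C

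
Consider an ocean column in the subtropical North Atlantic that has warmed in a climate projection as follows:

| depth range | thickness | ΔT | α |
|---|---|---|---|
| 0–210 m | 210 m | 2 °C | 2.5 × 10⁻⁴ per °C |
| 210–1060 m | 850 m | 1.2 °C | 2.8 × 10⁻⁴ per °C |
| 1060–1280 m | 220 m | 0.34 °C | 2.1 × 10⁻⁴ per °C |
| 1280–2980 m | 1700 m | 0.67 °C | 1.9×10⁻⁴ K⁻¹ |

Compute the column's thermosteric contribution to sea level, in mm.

Δh ≈ 623 mm

Layer 1: 2 × 210 × 2.5×10⁻⁴ = 0.10500 m
1.2 × 2.8×10⁻⁴ × 850 = 0.28560 m
Layer 3: 220 × 0.34 × 2.1×10⁻⁴ = 0.015708 m
1700 × 0.67 × 1.9×10⁻⁴ = 0.21641 m
Δh = 0.10500 + 0.28560 + 0.015708 + 0.21641 = 0.622718 m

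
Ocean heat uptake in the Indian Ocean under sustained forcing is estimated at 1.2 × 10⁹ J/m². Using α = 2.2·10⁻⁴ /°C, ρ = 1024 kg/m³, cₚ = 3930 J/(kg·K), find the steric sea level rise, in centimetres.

6.56 cm of thermosteric rise

Δh = αQ/(ρcₚ) = 2.2×10⁻⁴ × 1.2×10⁹ / (1024 × 3930) ≈ 0.065601 m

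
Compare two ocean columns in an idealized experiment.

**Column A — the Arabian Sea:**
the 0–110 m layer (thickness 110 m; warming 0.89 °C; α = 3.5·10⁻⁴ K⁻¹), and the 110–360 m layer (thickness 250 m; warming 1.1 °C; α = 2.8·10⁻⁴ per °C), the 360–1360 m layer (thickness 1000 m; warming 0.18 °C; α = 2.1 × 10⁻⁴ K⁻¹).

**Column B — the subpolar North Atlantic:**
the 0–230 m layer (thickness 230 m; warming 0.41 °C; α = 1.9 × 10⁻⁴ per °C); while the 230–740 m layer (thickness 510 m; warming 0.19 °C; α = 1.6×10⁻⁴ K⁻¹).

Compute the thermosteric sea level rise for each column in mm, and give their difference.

A 0–110 m: 0.89 × 3.5×10⁻⁴ × 110 = 0.034265 m
A 110–360 m: 2.8×10⁻⁴ × 1.1 × 250 = 0.07700 m
A 360–1360 m: 0.18 × 1000 × 2.1×10⁻⁴ = 0.03780 m
A total: 0.149065 m
B 230 × 1.9×10⁻⁴ × 0.41 = 0.017917 m
B 510 × 0.19 × 1.6×10⁻⁴ = 0.015504 m
B total: 0.033421 m
Difference: 0.149065 − 0.033421 = 0.115644 m

Δh_A ≈ 150 mm, Δh_B ≈ 33 mm; difference ≈ 120 mm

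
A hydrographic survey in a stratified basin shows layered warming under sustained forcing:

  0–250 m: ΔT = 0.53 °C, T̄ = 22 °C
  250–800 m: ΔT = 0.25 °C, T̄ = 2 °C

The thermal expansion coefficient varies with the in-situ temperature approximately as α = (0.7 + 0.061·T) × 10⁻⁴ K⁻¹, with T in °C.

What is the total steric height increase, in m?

Layer 1: α = (0.7 + 0.061×22)×10⁻⁴ = 2.042×10⁻⁴ K⁻¹
Layer 2: α = (0.7 + 0.061×2)×10⁻⁴ = 0.822×10⁻⁴ K⁻¹
0–250 m: 250 × 0.53 × 2.042×10⁻⁴ = 0.0270565 m
Layer 2: 550 × 0.822×10⁻⁴ × 0.25 = 0.0113025 m
Δh = 0.0270565 + 0.0113025 = 0.038359 m ≈ 0.0384 m

about 0.0384 m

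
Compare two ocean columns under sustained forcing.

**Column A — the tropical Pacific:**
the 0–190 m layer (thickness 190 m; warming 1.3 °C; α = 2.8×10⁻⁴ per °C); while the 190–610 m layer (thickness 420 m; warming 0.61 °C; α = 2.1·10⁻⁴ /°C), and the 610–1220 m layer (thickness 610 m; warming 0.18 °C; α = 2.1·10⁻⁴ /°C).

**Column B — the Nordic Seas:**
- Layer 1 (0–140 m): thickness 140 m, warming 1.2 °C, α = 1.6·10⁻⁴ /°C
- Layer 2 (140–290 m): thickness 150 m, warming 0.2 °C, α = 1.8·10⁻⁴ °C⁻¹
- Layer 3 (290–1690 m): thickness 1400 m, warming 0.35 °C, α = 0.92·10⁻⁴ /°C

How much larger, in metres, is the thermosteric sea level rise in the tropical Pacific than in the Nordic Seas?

A 0–190 m: 190 × 1.3 × 2.8×10⁻⁴ = 0.06916 m
A 0.61 × 2.1×10⁻⁴ × 420 = 0.053802 m
A 610 × 0.18 × 2.1×10⁻⁴ = 0.023058 m
A total: 0.14602 m
B 140 × 1.6×10⁻⁴ × 1.2 = 0.02688 m
B Layer 2: 150 × 1.8×10⁻⁴ × 0.2 = 0.00540 m
B 290–1690 m: 0.92×10⁻⁴ × 0.35 × 1400 = 0.04508 m
B total: 0.07736 m
Difference: 0.14602 − 0.07736 = 0.06866 m

0.069 m larger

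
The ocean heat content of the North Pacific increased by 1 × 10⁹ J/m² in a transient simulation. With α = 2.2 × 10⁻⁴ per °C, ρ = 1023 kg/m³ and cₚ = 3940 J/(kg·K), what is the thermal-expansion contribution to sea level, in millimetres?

Δh = αQ/(ρcₚ) = 2.2×10⁻⁴ × 1×10⁹ / (1023 × 3940) ≈ 0.054582 m

55 mm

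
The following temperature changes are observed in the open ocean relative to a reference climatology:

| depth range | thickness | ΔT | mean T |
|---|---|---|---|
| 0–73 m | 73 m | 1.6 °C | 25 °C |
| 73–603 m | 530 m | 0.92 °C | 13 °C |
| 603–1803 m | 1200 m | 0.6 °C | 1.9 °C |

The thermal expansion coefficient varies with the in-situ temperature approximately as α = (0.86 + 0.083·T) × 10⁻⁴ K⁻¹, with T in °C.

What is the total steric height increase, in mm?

Δh = 202 mm

Layer 1: α = (0.86 + 0.083×25)×10⁻⁴ = 2.935×10⁻⁴ K⁻¹
Layer 2: α = (0.86 + 0.083×13)×10⁻⁴ = 1.939×10⁻⁴ K⁻¹
Layer 3: α = (0.86 + 0.083×1.9)×10⁻⁴ = 1.0177×10⁻⁴ K⁻¹
0–73 m: 2.935×10⁻⁴ × 73 × 1.6 = 0.0342808 m
73–603 m: 530 × 0.92 × 1.939×10⁻⁴ = 0.09454564 m
603–1803 m: 1200 × 0.6 × 1.0177×10⁻⁴ = 0.0732744 m
Δh = 0.0342808 + 0.09454564 + 0.0732744 = 0.20210084 m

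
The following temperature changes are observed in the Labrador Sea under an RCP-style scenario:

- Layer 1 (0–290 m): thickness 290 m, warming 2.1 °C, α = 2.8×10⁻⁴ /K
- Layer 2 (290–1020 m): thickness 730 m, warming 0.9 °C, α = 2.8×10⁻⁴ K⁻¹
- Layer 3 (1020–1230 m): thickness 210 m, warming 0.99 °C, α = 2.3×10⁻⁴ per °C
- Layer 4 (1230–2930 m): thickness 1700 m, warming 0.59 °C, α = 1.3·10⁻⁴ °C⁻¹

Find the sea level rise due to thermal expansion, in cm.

53.3 cm of thermosteric rise

Layer 1: 2.8×10⁻⁴ × 290 × 2.1 = 0.17052 m
290–1020 m: 730 × 0.9 × 2.8×10⁻⁴ = 0.18396 m
Layer 3: 0.99 × 210 × 2.3×10⁻⁴ = 0.047817 m
Layer 4: 1.3×10⁻⁴ × 0.59 × 1700 = 0.13039 m
Δh = 0.17052 + 0.18396 + 0.047817 + 0.13039 = 0.532687 m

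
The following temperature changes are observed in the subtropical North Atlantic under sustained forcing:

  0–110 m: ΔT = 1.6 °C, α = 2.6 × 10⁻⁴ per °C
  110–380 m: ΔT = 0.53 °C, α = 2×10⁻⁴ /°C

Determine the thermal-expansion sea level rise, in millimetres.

about 74.4 mm

Layer 1: 110 × 1.6 × 2.6×10⁻⁴ = 0.04576 m
Layer 2: 0.53 × 270 × 2×10⁻⁴ = 0.02862 m
Δh = 0.04576 + 0.02862 = 0.07438 m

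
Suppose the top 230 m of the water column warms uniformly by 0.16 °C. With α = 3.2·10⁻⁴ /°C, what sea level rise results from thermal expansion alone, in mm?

Δh = αΔT·H = 3.2×10⁻⁴ × 0.16 × 230 = 0.011776 m

about 11.8 mm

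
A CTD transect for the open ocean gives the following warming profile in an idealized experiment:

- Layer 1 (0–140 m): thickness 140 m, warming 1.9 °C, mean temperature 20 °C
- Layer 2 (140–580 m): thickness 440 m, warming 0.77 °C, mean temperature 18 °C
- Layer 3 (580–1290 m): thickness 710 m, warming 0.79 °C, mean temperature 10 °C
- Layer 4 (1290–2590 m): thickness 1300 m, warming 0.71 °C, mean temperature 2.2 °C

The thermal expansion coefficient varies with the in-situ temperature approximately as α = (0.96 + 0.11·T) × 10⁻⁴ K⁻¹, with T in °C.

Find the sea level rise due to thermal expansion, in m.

0.41 m

Layer 1: α = (0.96 + 0.11×20)×10⁻⁴ = 3.16×10⁻⁴ K⁻¹
Layer 2: α = (0.96 + 0.11×18)×10⁻⁴ = 2.94×10⁻⁴ K⁻¹
Layer 3: α = (0.96 + 0.11×10)×10⁻⁴ = 2.06×10⁻⁴ K⁻¹
Layer 4: α = (0.96 + 0.11×2.2)×10⁻⁴ = 1.202×10⁻⁴ K⁻¹
0–140 m: 140 × 3.16×10⁻⁴ × 1.9 = 0.084056 m
Layer 2: 440 × 0.77 × 2.94×10⁻⁴ = 0.0996072 m
0.79 × 2.06×10⁻⁴ × 710 = 0.1155454 m
1290–2590 m: 1300 × 1.202×10⁻⁴ × 0.71 = 0.1109446 m
Δh = 0.084056 + 0.0996072 + 0.1155454 + 0.1109446 = 0.4101532 m ≈ 0.41 m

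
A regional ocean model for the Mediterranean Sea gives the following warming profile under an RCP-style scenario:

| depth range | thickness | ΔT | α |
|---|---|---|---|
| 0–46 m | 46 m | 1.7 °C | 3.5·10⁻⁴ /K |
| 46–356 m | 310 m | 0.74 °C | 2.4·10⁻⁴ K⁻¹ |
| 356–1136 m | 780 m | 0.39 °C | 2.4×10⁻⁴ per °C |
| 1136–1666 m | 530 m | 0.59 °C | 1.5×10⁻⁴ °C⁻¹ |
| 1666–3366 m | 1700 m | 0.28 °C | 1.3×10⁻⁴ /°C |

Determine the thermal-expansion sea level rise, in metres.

Layer 1: 46 × 3.5×10⁻⁴ × 1.7 = 0.02737 m
Layer 2: 0.74 × 310 × 2.4×10⁻⁴ = 0.055056 m
0.39 × 780 × 2.4×10⁻⁴ = 0.073008 m
0.59 × 530 × 1.5×10⁻⁴ = 0.046905 m
Layer 5: 1.3×10⁻⁴ × 1700 × 0.28 = 0.06188 m
Δh = 0.02737 + 0.055056 + 0.073008 + 0.046905 + 0.06188 = 0.264219 m ≈ 0.264 m

Δh = 0.264 m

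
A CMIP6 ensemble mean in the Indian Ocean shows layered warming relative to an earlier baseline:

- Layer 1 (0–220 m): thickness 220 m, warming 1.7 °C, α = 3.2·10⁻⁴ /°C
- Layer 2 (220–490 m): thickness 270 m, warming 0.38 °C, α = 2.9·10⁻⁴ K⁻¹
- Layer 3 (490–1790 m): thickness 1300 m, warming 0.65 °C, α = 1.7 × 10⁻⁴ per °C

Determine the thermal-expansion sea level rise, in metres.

Δh ≈ 0.293 m

Layer 1: 1.7 × 220 × 3.2×10⁻⁴ = 0.11968 m
0.38 × 270 × 2.9×10⁻⁴ = 0.029754 m
490–1790 m: 1.7×10⁻⁴ × 1300 × 0.65 = 0.14365 m
Δh = 0.11968 + 0.029754 + 0.14365 = 0.293084 m ≈ 0.293 m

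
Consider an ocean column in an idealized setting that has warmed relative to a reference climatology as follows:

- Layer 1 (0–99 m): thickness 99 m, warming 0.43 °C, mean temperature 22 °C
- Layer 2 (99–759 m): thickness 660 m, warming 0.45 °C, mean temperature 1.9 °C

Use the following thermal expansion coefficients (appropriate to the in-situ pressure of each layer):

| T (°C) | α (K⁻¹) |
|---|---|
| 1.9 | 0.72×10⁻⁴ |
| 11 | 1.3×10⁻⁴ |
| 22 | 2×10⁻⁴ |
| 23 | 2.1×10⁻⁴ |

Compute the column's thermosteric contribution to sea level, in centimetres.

about 2.99 cm

Layer 1 at 22 °C → α = 2×10⁻⁴ K⁻¹
Layer 2 at 1.9 °C → α = 0.72×10⁻⁴ K⁻¹
99 × 2×10⁻⁴ × 0.43 = 0.008514 m
99–759 m: 0.72×10⁻⁴ × 0.45 × 660 = 0.021384 m
Δh = 0.008514 + 0.021384 = 0.029898 m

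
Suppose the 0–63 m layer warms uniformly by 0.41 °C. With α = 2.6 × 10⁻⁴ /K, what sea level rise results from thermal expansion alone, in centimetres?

0.67 cm of thermosteric rise

Δh = αΔT·H = 2.6×10⁻⁴ × 0.41 × 63 = 0.0067158 m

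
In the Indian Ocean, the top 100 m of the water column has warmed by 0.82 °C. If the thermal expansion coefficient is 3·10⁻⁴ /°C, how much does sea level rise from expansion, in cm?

Δh = αΔT·H = 3×10⁻⁴ × 0.82 × 100 = 0.02460 m

2.46 cm of thermosteric rise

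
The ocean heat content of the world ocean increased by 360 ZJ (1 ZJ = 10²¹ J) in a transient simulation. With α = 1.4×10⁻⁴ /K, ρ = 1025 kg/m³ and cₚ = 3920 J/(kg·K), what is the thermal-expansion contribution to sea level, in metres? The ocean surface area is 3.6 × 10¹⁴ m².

Δh = 0.0348 m

Per unit area: Q = 360×10²¹ / (3.6×10¹⁴) = 1×10⁹ J/m²
Δh = αQ/(ρcₚ) = 1.4×10⁻⁴ × 1×10⁹ / (1025 × 3920) ≈ 0.034843 m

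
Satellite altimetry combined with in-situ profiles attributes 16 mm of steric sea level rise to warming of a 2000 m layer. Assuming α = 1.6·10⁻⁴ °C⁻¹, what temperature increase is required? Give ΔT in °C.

ΔT = Δh/(αH) = 0.016 / (1.6×10⁻⁴ × 2000) = 0.05000 °C

about 0.050 °C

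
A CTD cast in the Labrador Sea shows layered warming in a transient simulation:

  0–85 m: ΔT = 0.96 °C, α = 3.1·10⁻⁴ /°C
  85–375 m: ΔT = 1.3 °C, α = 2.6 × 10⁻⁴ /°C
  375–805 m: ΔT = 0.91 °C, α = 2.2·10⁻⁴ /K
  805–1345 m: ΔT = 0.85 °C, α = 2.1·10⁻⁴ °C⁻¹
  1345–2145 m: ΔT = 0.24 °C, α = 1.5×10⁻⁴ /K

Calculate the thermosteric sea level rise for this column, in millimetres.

Δh = 335 mm

3.1×10⁻⁴ × 0.96 × 85 = 0.025296 m
Layer 2: 1.3 × 290 × 2.6×10⁻⁴ = 0.09802 m
375–805 m: 2.2×10⁻⁴ × 430 × 0.91 = 0.086086 m
540 × 2.1×10⁻⁴ × 0.85 = 0.09639 m
1.5×10⁻⁴ × 800 × 0.24 = 0.02880 m
Δh = 0.025296 + 0.09802 + 0.086086 + 0.09639 + 0.02880 = 0.334592 m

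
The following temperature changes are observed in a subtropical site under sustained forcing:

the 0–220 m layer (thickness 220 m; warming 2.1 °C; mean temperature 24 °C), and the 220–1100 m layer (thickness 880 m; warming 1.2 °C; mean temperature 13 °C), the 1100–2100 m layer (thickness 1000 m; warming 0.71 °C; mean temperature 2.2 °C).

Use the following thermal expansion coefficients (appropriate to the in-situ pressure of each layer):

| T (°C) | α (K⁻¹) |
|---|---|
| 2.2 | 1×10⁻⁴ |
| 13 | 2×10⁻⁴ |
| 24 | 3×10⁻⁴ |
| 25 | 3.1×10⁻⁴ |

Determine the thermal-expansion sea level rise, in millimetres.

Δh ≈ 421 mm

Layer 1 at 24 °C → α = 3×10⁻⁴ K⁻¹
Layer 2 at 13 °C → α = 2×10⁻⁴ K⁻¹
Layer 3 at 2.2 °C → α = 1×10⁻⁴ K⁻¹
0–220 m: 220 × 3×10⁻⁴ × 2.1 = 0.13860 m
Layer 2: 2×10⁻⁴ × 1.2 × 880 = 0.21120 m
Layer 3: 1×10⁻⁴ × 1000 × 0.71 = 0.07100 m
Δh = 0.13860 + 0.21120 + 0.07100 = 0.42080 m ≈ 421 mm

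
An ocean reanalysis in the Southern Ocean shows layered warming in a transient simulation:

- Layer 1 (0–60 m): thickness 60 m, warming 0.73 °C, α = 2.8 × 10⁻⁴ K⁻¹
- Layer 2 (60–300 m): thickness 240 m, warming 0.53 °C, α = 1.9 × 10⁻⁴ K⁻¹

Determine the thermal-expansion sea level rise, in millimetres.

36.4 mm

0–60 m: 0.73 × 60 × 2.8×10⁻⁴ = 0.012264 m
Layer 2: 240 × 0.53 × 1.9×10⁻⁴ = 0.024168 m
Δh = 0.012264 + 0.024168 = 0.036432 m ≈ 36.4 mm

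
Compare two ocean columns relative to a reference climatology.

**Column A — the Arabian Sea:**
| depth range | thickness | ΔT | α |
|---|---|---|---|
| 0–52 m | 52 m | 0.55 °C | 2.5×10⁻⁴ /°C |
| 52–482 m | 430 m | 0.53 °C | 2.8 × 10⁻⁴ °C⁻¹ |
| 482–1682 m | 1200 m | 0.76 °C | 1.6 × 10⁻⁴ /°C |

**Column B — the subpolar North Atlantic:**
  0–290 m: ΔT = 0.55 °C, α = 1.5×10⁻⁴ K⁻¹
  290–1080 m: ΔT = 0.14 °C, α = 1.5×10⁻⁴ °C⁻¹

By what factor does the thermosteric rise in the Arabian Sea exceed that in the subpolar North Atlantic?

A Layer 1: 0.55 × 52 × 2.5×10⁻⁴ = 0.00715 m
A Layer 2: 430 × 0.53 × 2.8×10⁻⁴ = 0.063812 m
A 482–1682 m: 0.76 × 1.6×10⁻⁴ × 1200 = 0.14592 m
A total: 0.216882 m
B Layer 1: 290 × 1.5×10⁻⁴ × 0.55 = 0.023925 m
B 290–1080 m: 790 × 1.5×10⁻⁴ × 0.14 = 0.01659 m
B total: 0.040515 m
Ratio: 0.216882 / 0.040515 ≈ 5.353

≈ 5.4×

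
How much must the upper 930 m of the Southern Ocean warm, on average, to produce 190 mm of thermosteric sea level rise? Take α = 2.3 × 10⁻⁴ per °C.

ΔT = Δh/(αH) = 0.19 / (2.3×10⁻⁴ × 930) ≈ 0.8883 K

ΔT ≈ 0.888 K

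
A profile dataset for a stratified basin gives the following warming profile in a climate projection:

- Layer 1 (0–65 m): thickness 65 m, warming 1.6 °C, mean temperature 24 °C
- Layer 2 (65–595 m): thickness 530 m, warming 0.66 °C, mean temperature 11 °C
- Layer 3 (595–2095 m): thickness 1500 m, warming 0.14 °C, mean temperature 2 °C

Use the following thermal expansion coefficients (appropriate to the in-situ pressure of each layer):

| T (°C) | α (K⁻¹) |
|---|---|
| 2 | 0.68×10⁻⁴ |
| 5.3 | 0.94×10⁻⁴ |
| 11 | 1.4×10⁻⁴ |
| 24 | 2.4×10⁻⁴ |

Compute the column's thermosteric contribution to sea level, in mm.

Layer 1 at 24 °C → α = 2.4×10⁻⁴ K⁻¹
Layer 2 at 11 °C → α = 1.4×10⁻⁴ K⁻¹
Layer 3 at 2 °C → α = 0.68×10⁻⁴ K⁻¹
Layer 1: 2.4×10⁻⁴ × 1.6 × 65 = 0.02496 m
65–595 m: 0.66 × 530 × 1.4×10⁻⁴ = 0.048972 m
595–2095 m: 0.68×10⁻⁴ × 1500 × 0.14 = 0.01428 m
Δh = 0.02496 + 0.048972 + 0.01428 = 0.088212 m ≈ 88 mm

88 mm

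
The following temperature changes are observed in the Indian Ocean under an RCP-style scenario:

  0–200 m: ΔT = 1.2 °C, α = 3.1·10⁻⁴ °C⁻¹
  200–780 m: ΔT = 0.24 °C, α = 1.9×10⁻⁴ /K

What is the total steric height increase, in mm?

about 100 mm

1.2 × 200 × 3.1×10⁻⁴ = 0.07440 m
Layer 2: 580 × 1.9×10⁻⁴ × 0.24 = 0.026448 m
Δh = 0.07440 + 0.026448 = 0.100848 m ≈ 100 mm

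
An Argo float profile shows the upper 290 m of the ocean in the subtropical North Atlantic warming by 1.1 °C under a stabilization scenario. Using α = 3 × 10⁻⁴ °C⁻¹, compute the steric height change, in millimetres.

Δh = αΔT·H = 3×10⁻⁴ × 1.1 × 290 = 0.09570 m

95.7 mm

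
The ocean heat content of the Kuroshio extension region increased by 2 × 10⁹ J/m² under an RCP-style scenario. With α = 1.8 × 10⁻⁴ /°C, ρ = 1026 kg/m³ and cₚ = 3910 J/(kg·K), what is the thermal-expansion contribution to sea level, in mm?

Δh = 90 mm

Δh = αQ/(ρcₚ) = 1.8×10⁻⁴ × 2×10⁹ / (1026 × 3910) ≈ 0.089738 m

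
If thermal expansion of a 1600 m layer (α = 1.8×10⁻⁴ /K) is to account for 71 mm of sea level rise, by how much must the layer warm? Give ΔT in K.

ΔT = Δh/(αH) = 0.071 / (1.8×10⁻⁴ × 1600) ≈ 0.2465 K

about 0.247 K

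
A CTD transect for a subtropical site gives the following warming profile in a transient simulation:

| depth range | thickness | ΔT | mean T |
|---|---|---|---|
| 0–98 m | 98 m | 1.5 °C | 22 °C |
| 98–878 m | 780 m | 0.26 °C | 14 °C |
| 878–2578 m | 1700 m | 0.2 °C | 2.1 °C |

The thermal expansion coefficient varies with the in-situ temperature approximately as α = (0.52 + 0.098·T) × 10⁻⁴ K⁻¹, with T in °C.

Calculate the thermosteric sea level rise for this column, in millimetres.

102 mm

Layer 1: α = (0.52 + 0.098×22)×10⁻⁴ = 2.676×10⁻⁴ K⁻¹
Layer 2: α = (0.52 + 0.098×14)×10⁻⁴ = 1.892×10⁻⁴ K⁻¹
Layer 3: α = (0.52 + 0.098×2.1)×10⁻⁴ = 0.7258×10⁻⁴ K⁻¹
0–98 m: 2.676×10⁻⁴ × 1.5 × 98 = 0.0393372 m
98–878 m: 780 × 0.26 × 1.892×10⁻⁴ = 0.03836976 m
878–2578 m: 1700 × 0.7258×10⁻⁴ × 0.2 = 0.0246772 m
Δh = 0.0393372 + 0.03836976 + 0.0246772 = 0.10238416 m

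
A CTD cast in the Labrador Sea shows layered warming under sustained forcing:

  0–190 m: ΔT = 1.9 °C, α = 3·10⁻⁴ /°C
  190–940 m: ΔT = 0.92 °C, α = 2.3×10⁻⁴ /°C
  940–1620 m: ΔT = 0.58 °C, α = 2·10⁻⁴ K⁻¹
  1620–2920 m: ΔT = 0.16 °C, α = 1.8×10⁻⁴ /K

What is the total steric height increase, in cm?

Δh ≈ 38.3 cm

Layer 1: 3×10⁻⁴ × 190 × 1.9 = 0.10830 m
0.92 × 750 × 2.3×10⁻⁴ = 0.15870 m
Layer 3: 0.58 × 680 × 2×10⁻⁴ = 0.07888 m
1620–2920 m: 0.16 × 1.8×10⁻⁴ × 1300 = 0.03744 m
Δh = 0.10830 + 0.15870 + 0.07888 + 0.03744 = 0.38332 m ≈ 38.3 cm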